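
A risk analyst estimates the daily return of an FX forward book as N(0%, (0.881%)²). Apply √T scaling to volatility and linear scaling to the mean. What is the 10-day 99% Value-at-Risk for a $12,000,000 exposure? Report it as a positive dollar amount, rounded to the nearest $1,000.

$778,000

At 99%, z = 2.326.
σ_{10d} = 0.881% × √10 = 2.786%.
VaR = 2.326 × 2.786% = 6.480%.
On $12,000,000: 0.06480 × $12,000,000 = $777,600.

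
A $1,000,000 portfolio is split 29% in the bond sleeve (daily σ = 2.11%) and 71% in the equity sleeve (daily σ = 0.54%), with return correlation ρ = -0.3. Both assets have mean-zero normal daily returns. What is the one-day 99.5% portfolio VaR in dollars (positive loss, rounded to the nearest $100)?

σ_p² = 0.29²·2.11² + 0.71²·0.54² + 2·-0.3·0.29·0.71·2.11·0.54 = 0.3807 (%²).
σ_p = √0.3807 = 0.617%.
At 99.5%, z = 2.576.
VaR = 2.576 × 0.617% = 1.589%; on $1,000,000 that is $15,890.

$15,900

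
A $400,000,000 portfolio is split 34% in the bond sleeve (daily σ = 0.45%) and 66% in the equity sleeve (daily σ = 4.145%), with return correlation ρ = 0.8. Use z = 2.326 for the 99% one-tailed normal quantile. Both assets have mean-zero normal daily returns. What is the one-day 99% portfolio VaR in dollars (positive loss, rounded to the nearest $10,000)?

σ_p² = 0.34²·0.45² + 0.66²·4.145² + 2·0.8·0.34·0.66·0.45·4.145 = 8.1772 (%²).
σ_p = √8.1772 = 2.860%.
VaR = 2.326 × 2.860% = 6.652%; on $400,000,000 that is $26,608,000.

$26,610,000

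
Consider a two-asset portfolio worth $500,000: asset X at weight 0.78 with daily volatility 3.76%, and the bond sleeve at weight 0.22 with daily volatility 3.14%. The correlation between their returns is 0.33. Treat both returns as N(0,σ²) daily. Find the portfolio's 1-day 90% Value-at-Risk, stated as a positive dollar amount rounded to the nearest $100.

σ_p² = 0.78²·3.76² + 0.22²·3.14² + 2·0.33·0.78·0.22·3.76·3.14 = 10.4157 (%²).
σ_p = √10.4157 = 3.227%.
At 90%, z = 1.282.
VaR = 1.282 × 3.227% = 4.137%; on $500,000 that is $20,685.

$20,700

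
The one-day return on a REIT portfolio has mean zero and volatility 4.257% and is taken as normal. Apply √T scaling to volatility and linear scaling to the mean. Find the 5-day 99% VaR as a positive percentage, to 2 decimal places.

22.14%

At 99%, z = 2.326.
σ_{5d} = 4.257% × √5 = 9.519%.
VaR = 2.326 × 9.519% = 22.141%.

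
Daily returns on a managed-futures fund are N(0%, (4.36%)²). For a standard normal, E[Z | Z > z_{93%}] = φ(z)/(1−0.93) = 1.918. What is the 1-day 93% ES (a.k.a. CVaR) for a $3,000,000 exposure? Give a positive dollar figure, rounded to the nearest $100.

$250,900

ES = 4.36% × 1.918 = 8.362%.
On $3,000,000: 0.08362 × $3,000,000 = $250,860.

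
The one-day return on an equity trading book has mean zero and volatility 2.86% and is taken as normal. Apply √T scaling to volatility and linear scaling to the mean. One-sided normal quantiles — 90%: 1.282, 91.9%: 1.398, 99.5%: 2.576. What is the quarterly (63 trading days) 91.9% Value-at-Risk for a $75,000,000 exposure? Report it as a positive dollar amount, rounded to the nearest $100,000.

σ_{63d} = 2.86% × √63 = 22.701%.
VaR = 1.398 × 22.701% = 31.736%.
On $75,000,000: 0.31736 × $75,000,000 = $23,802,000.

$23,800,000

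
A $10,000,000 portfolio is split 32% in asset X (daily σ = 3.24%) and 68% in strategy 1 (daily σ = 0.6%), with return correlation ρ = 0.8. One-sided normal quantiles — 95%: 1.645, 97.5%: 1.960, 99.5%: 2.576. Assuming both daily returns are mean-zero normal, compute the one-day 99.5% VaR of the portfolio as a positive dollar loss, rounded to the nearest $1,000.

σ_p² = 0.32²·3.24² + 0.68²·0.6² + 2·0.8·0.32·0.68·3.24·0.6 = 1.9182 (%²).
σ_p = √1.9182 = 1.385%.
VaR = 2.576 × 1.385% = 3.568%; on $10,000,000 that is $356,800.

$357,000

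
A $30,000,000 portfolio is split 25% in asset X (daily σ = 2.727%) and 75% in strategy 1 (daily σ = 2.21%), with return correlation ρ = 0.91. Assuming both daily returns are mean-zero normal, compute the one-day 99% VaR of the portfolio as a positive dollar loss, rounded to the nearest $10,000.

σ_p² = 0.25²·2.727² + 0.75²·2.21² + 2·0.91·0.25·0.75·2.727·2.21 = 5.2687 (%²).
σ_p = √5.2687 = 2.295%.
At 99%, z = 2.326.
VaR = 2.326 × 2.295% = 5.338%; on $30,000,000 that is $1,601,400.

$1,600,000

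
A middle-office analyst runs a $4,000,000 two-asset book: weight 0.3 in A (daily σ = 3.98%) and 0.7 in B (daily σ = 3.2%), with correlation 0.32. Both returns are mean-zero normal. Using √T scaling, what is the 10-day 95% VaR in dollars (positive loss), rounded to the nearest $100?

σ_p = √(0.3²·3.98² + 0.7²·3.2² + 2·0.32·0.3·0.7·3.98·3.2) = 2.856%.
σ_{10d} = 2.856% × √10 = 9.031%.
z(95%) = 1.645.
VaR = 1.645 × 9.031% = 14.856%; on $4,000,000 that is $594,240.

$594,200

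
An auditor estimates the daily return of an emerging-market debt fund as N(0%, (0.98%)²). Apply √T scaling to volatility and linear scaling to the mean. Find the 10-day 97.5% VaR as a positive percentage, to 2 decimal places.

6.07%

At 97.5%, z = 1.960.
σ_{10d} = 0.98% × √10 = 3.099%.
VaR = 1.960 × 3.099% = 6.074%.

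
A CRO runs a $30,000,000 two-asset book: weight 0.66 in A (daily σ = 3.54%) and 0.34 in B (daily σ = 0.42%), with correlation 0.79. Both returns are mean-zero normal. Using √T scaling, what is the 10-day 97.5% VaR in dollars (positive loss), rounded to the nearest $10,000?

$4,560,000

σ_p = √(0.66²·3.54² + 0.34²·0.42² + 2·0.79·0.66·0.34·3.54·0.42) = 2.451%.
σ_{10d} = 2.451% × √10 = 7.751%.
z(97.5%) = 1.960.
VaR = 1.960 × 7.751% = 15.192%; on $30,000,000 that is $4,557,600.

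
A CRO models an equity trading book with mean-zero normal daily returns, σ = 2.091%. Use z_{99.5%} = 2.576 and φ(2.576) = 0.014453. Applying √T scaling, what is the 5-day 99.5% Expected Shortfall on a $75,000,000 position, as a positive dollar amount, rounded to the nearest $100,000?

$10,100,000

σ_{5d} = 2.091% × √5 = 4.676%.
ES multiplier = φ(z)/(1−α) = 0.014453/0.005 = 2.891.
ES = 4.676% × 2.891 = 13.518%; on $75,000,000: $10,138,500.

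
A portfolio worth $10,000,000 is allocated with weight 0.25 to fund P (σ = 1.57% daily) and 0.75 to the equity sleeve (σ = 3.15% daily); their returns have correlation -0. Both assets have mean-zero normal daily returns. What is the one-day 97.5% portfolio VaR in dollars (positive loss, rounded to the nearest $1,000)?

$469,000

σ_p² = 0.25²·1.57² + 0.75²·3.15² + 2·-0·0.25·0.75·1.57·3.15 = 5.7355 (%²).
σ_p = √5.7355 = 2.395%.
At 97.5%, z = 1.960.
VaR = 1.960 × 2.395% = 4.694%; on $10,000,000 that is $469,400.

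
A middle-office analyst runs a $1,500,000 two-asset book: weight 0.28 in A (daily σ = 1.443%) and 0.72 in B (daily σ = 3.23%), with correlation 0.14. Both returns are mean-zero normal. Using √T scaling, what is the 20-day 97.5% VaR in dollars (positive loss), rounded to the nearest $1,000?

$318,000

σ_p = √(0.28²·1.443² + 0.72²·3.23² + 2·0.14·0.28·0.72·1.443·3.23) = 2.416%.
σ_{20d} = 2.416% × √20 = 10.805%.
z(97.5%) = 1.960.
VaR = 1.960 × 10.805% = 21.178%; on $1,500,000 that is $317,670.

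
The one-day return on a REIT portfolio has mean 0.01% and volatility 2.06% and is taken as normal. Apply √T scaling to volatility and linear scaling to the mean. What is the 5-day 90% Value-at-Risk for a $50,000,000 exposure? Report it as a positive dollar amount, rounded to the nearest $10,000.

At 90%, z = 1.282.
σ_{5d} = 2.06% × √5 = 4.606%; μ_{5d} = 5 × 0.01% = 0.050%.
VaR = −(0.050%) + 1.282 × 4.606% = 5.855%.
On $50,000,000: 0.05855 × $50,000,000 = $2,927,500.

$2,930,000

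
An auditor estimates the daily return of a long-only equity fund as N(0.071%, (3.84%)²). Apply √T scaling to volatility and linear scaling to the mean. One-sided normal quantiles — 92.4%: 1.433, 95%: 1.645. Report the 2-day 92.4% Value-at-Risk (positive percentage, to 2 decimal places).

σ_{2d} = 3.84% × √2 = 5.431%; μ_{2d} = 2 × 0.071% = 0.142%.
VaR = −(0.142%) + 1.433 × 5.431% = 7.641%.

7.64%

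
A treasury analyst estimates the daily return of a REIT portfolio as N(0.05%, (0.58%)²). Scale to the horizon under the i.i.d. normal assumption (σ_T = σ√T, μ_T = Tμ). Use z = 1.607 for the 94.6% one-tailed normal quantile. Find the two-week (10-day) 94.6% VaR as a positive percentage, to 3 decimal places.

σ_{10d} = 0.58% × √10 = 1.834%; μ_{10d} = 10 × 0.05% = 0.500%.
VaR = −(0.500%) + 1.607 × 1.834% = 2.447%.

2.447%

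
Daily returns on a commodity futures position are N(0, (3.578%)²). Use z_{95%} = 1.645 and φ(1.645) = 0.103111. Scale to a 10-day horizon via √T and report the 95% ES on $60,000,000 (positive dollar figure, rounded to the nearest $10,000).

$14,000,000

σ_{10d} = 3.578% × √10 = 11.315%.
ES multiplier = φ(z)/(1−α) = 0.103111/0.05 = 2.062.
ES = 11.315% × 2.062 = 23.332%; on $60,000,000: $13,999,200.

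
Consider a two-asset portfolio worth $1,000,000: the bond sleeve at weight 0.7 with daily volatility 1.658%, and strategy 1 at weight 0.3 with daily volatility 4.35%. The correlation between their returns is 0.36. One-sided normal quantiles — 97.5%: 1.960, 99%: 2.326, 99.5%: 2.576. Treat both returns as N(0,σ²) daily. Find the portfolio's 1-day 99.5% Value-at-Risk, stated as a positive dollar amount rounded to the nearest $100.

$52,400

σ_p² = 0.7²·1.658² + 0.3²·4.35² + 2·0.36·0.7·0.3·1.658·4.35 = 4.1405 (%²).
σ_p = √4.1405 = 2.035%.
VaR = 2.576 × 2.035% = 5.242%; on $1,000,000 that is $52,420.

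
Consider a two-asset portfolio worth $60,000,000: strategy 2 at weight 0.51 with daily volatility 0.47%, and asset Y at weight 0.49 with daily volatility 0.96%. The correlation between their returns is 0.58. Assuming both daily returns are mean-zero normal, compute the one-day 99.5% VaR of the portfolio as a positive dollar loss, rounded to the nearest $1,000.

$989,000

σ_p² = 0.51²·0.47² + 0.49²·0.96² + 2·0.58·0.51·0.49·0.47·0.96 = 0.4095 (%²).
σ_p = √0.4095 = 0.640%.
At 99.5%, z = 2.576.
VaR = 2.576 × 0.640% = 1.649%; on $60,000,000 that is $989,400.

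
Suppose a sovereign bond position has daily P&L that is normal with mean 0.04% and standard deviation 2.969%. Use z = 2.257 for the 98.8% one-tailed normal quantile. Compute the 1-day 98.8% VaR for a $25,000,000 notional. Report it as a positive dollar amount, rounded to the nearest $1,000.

$1,665,000

VaR = −μ + z·σ = −(0.04%) + 2.257 × 2.969% = 6.661%.
On $25,000,000: 0.06661 × $25,000,000 = $1,665,250.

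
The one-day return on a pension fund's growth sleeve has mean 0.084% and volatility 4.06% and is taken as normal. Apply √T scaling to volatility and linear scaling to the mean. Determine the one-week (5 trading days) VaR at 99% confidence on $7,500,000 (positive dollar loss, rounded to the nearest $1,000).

$1,552,000

At 99%, z = 2.326.
σ_{5d} = 4.06% × √5 = 9.078%; μ_{5d} = 5 × 0.084% = 0.420%.
VaR = −(0.420%) + 2.326 × 9.078% = 20.695%.
On $7,500,000: 0.20695 × $7,500,000 = $1,552,125.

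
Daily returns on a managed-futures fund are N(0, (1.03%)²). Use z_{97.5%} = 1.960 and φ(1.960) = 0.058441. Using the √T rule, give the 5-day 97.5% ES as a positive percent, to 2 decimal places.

5.38%

σ_{5d} = 1.03% × √5 = 2.303%.
ES multiplier = φ(z)/(1−α) = 0.058441/0.025 = 2.338.
ES = 2.303% × 2.338 = 5.384%.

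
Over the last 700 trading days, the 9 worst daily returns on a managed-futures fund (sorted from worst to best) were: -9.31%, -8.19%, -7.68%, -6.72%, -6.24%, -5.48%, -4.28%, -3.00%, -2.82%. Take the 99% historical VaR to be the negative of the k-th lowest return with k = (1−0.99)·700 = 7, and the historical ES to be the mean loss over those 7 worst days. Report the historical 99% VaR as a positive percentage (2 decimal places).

k = 7; the 7th lowest return is -4.28%, so VaR = 4.28%.

4.28%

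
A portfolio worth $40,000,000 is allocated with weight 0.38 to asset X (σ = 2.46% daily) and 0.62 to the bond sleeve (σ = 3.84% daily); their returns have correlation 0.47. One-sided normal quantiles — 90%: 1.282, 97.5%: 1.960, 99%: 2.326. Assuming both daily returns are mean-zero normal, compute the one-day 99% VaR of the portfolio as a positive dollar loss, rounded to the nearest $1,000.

σ_p² = 0.38²·2.46² + 0.62²·3.84² + 2·0.47·0.38·0.62·2.46·3.84 = 8.6341 (%²).
σ_p = √8.6341 = 2.938%.
VaR = 2.326 × 2.938% = 6.834%; on $40,000,000 that is $2,733,600.

$2,734,000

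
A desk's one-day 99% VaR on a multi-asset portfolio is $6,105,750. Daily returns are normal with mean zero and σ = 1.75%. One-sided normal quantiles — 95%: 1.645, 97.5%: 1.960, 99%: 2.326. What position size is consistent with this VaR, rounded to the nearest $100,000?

$150,000,000

VaR as a fraction of value: z·σ = 2.326 × 1.75% = 4.0705%.
Position = $6,105,750 / 0.040705 = $150,000,000.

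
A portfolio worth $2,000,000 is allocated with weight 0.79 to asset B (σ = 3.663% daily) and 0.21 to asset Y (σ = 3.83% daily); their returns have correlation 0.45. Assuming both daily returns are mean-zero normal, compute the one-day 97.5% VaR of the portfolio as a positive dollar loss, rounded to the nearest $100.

σ_p² = 0.79²·3.663² + 0.21²·3.83² + 2·0.45·0.79·0.21·3.663·3.83 = 11.1155 (%²).
σ_p = √11.1155 = 3.334%.
At 97.5%, z = 1.960.
VaR = 1.960 × 3.334% = 6.535%; on $2,000,000 that is $130,700.

$130,700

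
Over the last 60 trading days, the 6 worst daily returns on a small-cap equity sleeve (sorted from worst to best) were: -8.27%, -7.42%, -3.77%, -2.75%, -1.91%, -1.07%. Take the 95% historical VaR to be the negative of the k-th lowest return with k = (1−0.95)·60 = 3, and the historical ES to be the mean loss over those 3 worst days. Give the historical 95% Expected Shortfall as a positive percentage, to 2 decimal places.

6.49%

The 3 worst returns sum to -19.46%.
ES = −(-19.46%) / 3 = 6.4866…% ≈ 6.49%.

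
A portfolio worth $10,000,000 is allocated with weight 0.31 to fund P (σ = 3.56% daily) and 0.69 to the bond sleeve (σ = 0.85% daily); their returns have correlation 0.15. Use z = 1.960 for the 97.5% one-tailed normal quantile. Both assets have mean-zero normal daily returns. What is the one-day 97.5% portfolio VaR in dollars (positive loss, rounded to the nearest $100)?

$259,700

σ_p² = 0.31²·3.56² + 0.69²·0.85² + 2·0.15·0.31·0.69·3.56·0.85 = 1.7561 (%²).
σ_p = √1.7561 = 1.325%.
VaR = 1.960 × 1.325% = 2.597%; on $10,000,000 that is $259,700.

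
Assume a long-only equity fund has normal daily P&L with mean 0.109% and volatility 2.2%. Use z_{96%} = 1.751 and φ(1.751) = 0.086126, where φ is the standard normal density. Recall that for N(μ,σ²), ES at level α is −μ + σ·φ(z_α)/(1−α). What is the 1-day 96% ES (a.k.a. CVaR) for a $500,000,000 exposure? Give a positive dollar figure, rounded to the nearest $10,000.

$23,140,000

Tail multiplier: φ(z)/(1−α) = 0.086126 / 0.04 = 2.153.
ES = −(0.109%) + 2.2% × 2.153 = 4.628%.
On $500,000,000: 0.04628 × $500,000,000 = $23,140,000.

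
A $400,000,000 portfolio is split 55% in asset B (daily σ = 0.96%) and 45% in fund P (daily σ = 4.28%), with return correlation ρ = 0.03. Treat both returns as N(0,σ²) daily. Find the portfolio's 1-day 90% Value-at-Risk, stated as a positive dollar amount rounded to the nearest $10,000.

σ_p² = 0.55²·0.96² + 0.45²·4.28² + 2·0.03·0.55·0.45·0.96·4.28 = 4.0493 (%²).
σ_p = √4.0493 = 2.012%.
At 90%, z = 1.282.
VaR = 1.282 × 2.012% = 2.579%; on $400,000,000 that is $10,316,000.

$10,320,000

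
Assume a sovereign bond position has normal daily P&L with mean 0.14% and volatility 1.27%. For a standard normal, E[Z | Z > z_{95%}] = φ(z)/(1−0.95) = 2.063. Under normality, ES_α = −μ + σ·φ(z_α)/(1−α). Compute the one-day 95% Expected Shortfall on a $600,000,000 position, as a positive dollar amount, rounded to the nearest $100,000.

$14,900,000

ES = −(0.14%) + 1.27% × 2.063 = 2.480%.
On $600,000,000: 0.02480 × $600,000,000 = $14,880,000.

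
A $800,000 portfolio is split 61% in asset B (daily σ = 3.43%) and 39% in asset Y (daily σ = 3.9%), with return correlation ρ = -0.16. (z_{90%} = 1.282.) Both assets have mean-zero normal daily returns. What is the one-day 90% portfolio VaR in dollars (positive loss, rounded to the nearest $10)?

σ_p² = 0.61²·3.43² + 0.39²·3.9² + 2·-0.16·0.61·0.39·3.43·3.9 = 5.6728 (%²).
σ_p = √5.6728 = 2.382%.
VaR = 1.282 × 2.382% = 3.054%; on $800,000 that is $24,432.

$24,430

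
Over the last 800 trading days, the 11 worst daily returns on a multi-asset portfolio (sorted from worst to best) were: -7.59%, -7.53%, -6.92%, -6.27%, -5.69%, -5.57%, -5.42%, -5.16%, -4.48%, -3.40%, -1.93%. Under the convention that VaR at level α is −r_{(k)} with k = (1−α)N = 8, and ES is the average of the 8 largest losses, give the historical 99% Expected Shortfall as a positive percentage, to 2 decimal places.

The 8 worst returns sum to -50.15%.
ES = −(-50.15%) / 8 = 6.26875% ≈ 6.27%.

6.27%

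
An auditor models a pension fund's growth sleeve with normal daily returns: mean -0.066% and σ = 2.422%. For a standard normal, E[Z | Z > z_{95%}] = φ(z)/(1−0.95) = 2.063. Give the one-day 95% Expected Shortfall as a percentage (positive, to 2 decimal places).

5.06%

ES = −(-0.066%) + 2.422% × 2.063 = 5.063%.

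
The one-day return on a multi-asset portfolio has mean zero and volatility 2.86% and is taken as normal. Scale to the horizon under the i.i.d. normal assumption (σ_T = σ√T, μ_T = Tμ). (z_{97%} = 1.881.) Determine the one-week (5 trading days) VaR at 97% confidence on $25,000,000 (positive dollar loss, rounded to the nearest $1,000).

σ_{5d} = 2.86% × √5 = 6.395%.
VaR = 1.881 × 6.395% = 12.029%.
On $25,000,000: 0.12029 × $25,000,000 = $3,007,250.

$3,007,000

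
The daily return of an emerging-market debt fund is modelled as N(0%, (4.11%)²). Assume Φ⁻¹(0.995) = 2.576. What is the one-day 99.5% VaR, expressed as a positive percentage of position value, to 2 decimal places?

10.59%

VaR = z·σ = 2.576 × 4.11% = 10.587%.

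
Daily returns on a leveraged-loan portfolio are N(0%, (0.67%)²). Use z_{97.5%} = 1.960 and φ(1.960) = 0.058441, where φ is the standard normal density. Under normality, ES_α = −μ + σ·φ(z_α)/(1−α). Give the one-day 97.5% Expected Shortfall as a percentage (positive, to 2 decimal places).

1.57%

Tail multiplier: φ(z)/(1−α) = 0.058441 / 0.025 = 2.338.
ES = 0.67% × 2.338 = 1.566%.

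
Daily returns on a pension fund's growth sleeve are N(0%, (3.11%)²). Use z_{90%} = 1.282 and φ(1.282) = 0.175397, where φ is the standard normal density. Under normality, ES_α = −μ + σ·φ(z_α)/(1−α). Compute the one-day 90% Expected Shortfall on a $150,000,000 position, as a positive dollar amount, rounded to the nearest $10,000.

Tail multiplier: φ(z)/(1−α) = 0.175397 / 0.1 = 1.754.
ES = 3.11% × 1.754 = 5.455%.
On $150,000,000: 0.05455 × $150,000,000 = $8,182,500.

$8,180,000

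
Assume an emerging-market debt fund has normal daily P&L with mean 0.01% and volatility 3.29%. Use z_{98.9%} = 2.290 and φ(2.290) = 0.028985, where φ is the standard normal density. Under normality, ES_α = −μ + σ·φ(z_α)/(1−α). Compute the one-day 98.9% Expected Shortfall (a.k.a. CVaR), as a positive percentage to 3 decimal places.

8.659%

Tail multiplier: φ(z)/(1−α) = 0.028985 / 0.011 = 2.635.
ES = −(0.01%) + 3.29% × 2.635 = 8.659%.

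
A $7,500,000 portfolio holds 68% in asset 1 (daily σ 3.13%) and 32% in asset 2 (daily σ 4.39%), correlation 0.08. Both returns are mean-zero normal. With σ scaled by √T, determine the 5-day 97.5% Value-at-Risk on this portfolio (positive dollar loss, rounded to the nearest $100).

σ_p = √(0.68²·3.13² + 0.32²·4.39² + 2·0.08·0.68·0.32·3.13·4.39) = 2.642%.
σ_{5d} = 2.642% × √5 = 5.908%.
z(97.5%) = 1.960.
VaR = 1.960 × 5.908% = 11.580%; on $7,500,000 that is $868,500.

$868,500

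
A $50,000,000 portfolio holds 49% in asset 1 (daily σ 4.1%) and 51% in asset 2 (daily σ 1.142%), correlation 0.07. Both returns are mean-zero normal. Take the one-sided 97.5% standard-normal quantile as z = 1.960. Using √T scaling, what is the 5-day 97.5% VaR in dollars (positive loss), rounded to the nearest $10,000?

$4,670,000

σ_p = √(0.49²·4.1² + 0.51²·1.142² + 2·0.07·0.49·0.51·4.1·1.142) = 2.131%.
σ_{5d} = 2.131% × √5 = 4.765%.
VaR = 1.960 × 4.765% = 9.339%; on $50,000,000 that is $4,669,500.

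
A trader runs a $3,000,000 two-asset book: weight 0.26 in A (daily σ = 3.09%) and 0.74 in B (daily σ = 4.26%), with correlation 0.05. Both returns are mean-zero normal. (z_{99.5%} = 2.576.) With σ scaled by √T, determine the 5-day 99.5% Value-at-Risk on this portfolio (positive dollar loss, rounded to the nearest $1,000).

$569,000

σ_p = √(0.26²·3.09² + 0.74²·4.26² + 2·0.05·0.26·0.74·3.09·4.26) = 3.292%.
σ_{5d} = 3.292% × √5 = 7.361%.
VaR = 2.576 × 7.361% = 18.962%; on $3,000,000 that is $568,860.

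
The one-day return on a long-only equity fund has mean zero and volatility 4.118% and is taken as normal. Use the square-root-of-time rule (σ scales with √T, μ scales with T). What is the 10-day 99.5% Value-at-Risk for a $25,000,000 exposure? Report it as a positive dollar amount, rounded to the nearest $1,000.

At 99.5%, z = 2.576.
σ_{10d} = 4.118% × √10 = 13.022%.
VaR = 2.576 × 13.022% = 33.545%.
On $25,000,000: 0.33545 × $25,000,000 = $8,386,250.

$8,386,000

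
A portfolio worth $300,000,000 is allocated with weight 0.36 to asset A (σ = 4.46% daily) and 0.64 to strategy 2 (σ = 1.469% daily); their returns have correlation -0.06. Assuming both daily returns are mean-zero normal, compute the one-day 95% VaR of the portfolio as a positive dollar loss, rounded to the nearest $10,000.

σ_p² = 0.36²·4.46² + 0.64²·1.469² + 2·-0.06·0.36·0.64·4.46·1.469 = 3.2807 (%²).
σ_p = √3.2807 = 1.811%.
At 95%, z = 1.645.
VaR = 1.645 × 1.811% = 2.979%; on $300,000,000 that is $8,937,000.

$8,940,000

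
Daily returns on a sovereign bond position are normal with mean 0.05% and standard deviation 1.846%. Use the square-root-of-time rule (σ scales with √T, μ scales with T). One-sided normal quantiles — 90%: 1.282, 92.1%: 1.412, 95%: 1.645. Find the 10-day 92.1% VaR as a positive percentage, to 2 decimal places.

σ_{10d} = 1.846% × √10 = 5.838%; μ_{10d} = 10 × 0.05% = 0.500%.
VaR = −(0.500%) + 1.412 × 5.838% = 7.743%.

7.74%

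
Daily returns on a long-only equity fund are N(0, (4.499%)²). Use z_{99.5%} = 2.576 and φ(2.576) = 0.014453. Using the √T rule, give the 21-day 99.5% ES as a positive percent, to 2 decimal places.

59.60%

σ_{21d} = 4.499% × √21 = 20.617%.
ES multiplier = φ(z)/(1−α) = 0.014453/0.005 = 2.891.
ES = 20.617% × 2.891 = 59.604%.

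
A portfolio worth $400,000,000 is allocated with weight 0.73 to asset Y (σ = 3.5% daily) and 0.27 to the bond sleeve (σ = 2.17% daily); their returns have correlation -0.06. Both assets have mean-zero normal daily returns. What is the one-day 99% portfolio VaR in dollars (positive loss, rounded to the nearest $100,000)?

σ_p² = 0.73²·3.5² + 0.27²·2.17² + 2·-0.06·0.73·0.27·3.5·2.17 = 6.6917 (%²).
σ_p = √6.6917 = 2.587%.
At 99%, z = 2.326.
VaR = 2.326 × 2.587% = 6.017%; on $400,000,000 that is $24,068,000.

$24,100,000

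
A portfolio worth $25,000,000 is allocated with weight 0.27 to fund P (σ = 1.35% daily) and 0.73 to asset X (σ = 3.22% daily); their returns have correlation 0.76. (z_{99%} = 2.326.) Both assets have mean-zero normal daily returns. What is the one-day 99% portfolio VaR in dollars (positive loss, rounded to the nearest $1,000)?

$1,534,000

σ_p² = 0.27²·1.35² + 0.73²·3.22² + 2·0.76·0.27·0.73·1.35·3.22 = 6.9605 (%²).
σ_p = √6.9605 = 2.638%.
VaR = 2.326 × 2.638% = 6.136%; on $25,000,000 that is $1,534,000.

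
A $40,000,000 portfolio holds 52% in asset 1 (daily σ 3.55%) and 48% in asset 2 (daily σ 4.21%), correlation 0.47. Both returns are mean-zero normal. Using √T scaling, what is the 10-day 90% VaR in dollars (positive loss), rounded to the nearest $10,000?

$5,380,000

σ_p = √(0.52²·3.55² + 0.48²·4.21² + 2·0.47·0.52·0.48·3.55·4.21) = 3.316%.
σ_{10d} = 3.316% × √10 = 10.486%.
z(90%) = 1.282.
VaR = 1.282 × 10.486% = 13.443%; on $40,000,000 that is $5,377,200.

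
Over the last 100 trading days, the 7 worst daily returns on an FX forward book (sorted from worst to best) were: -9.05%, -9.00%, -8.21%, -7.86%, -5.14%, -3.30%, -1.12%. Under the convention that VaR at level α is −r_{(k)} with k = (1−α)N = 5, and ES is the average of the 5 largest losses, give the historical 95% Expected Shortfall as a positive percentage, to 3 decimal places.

The 5 worst returns sum to -39.26%.
ES = −(-39.26%) / 5 = 7.852%.

7.852%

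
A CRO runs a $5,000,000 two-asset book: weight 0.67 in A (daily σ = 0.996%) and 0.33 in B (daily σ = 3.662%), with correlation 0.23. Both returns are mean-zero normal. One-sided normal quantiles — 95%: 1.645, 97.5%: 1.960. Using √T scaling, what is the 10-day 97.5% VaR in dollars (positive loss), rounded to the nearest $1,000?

σ_p = √(0.67²·0.996² + 0.33²·3.662² + 2·0.23·0.67·0.33·0.996·3.662) = 1.509%.
σ_{10d} = 1.509% × √10 = 4.772%.
VaR = 1.960 × 4.772% = 9.353%; on $5,000,000 that is $467,650.

$468,000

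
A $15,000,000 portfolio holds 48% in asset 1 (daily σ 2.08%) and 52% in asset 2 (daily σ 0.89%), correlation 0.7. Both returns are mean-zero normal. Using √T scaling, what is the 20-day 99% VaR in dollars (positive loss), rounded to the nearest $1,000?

$2,127,000

σ_p = √(0.48²·2.08² + 0.52²·0.89² + 2·0.7·0.48·0.52·2.08·0.89) = 1.363%.
σ_{20d} = 1.363% × √20 = 6.096%.
z(99%) = 2.326.
VaR = 2.326 × 6.096% = 14.179%; on $15,000,000 that is $2,126,850.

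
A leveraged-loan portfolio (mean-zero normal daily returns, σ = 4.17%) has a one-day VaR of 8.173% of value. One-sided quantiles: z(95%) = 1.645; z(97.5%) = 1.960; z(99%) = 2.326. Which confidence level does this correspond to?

Implied z = VaR/σ = 8.173 / 4.17 = 1.960.
This matches z(97.5%) = 1.960.

97.5%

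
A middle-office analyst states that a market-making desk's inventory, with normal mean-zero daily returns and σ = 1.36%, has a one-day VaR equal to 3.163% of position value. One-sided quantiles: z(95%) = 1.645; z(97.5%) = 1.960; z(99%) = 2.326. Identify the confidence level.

99%

Implied z = VaR/σ = 3.163 / 1.36 = 2.326.
This matches z(99%) = 2.326.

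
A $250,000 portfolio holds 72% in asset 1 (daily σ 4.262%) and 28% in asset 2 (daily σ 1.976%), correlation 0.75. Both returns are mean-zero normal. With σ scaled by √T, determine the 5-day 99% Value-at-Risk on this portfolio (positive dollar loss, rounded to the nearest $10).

σ_p = √(0.72²·4.262² + 0.28²·1.976² + 2·0.75·0.72·0.28·4.262·1.976) = 3.503%.
σ_{5d} = 3.503% × √5 = 7.833%.
z(99%) = 2.326.
VaR = 2.326 × 7.833% = 18.220%; on $250,000 that is $45,550.

$45,550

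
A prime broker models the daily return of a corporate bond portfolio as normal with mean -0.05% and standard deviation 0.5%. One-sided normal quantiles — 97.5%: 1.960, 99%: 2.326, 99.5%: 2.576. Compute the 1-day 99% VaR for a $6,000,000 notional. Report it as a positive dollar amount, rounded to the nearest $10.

VaR = −μ + z·σ = −(-0.05%) + 2.326 × 0.5% = 1.213%.
On $6,000,000: 0.01213 × $6,000,000 = $72,780.

$72,780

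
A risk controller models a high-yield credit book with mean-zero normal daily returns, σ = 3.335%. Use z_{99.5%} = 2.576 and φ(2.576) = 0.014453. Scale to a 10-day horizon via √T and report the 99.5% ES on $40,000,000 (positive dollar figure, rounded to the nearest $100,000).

σ_{10d} = 3.335% × √10 = 10.546%.
ES multiplier = φ(z)/(1−α) = 0.014453/0.005 = 2.891.
ES = 10.546% × 2.891 = 30.488%; on $40,000,000: $12,195,200.

$12,200,000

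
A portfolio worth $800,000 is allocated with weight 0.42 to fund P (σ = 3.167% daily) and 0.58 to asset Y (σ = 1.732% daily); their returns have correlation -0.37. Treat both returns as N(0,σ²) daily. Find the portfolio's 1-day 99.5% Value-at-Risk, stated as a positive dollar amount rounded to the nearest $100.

σ_p² = 0.42²·3.167² + 0.58²·1.732² + 2·-0.37·0.42·0.58·3.167·1.732 = 1.7896 (%²).
σ_p = √1.7896 = 1.338%.
At 99.5%, z = 2.576.
VaR = 2.576 × 1.338% = 3.447%; on $800,000 that is $27,576.

$27,600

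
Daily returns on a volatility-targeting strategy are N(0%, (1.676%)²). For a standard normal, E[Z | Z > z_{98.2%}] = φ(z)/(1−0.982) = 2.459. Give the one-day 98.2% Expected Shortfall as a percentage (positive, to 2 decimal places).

4.12%

ES = 1.676% × 2.459 = 4.121%.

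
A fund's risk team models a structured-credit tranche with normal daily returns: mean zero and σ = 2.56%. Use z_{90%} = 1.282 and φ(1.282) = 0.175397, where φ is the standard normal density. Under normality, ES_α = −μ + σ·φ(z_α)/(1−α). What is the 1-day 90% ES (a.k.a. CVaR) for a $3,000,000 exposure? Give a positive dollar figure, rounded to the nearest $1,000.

$135,000

Tail multiplier: φ(z)/(1−α) = 0.175397 / 0.1 = 1.754.
ES = 2.56% × 1.754 = 4.490%.
On $3,000,000: 0.04490 × $3,000,000 = $134,700.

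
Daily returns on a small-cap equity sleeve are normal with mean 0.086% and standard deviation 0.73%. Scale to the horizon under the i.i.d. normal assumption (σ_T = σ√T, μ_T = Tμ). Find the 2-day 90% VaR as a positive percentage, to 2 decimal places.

1.15%

At 90%, z = 1.282.
σ_{2d} = 0.73% × √2 = 1.032%; μ_{2d} = 2 × 0.086% = 0.172%.
VaR = −(0.172%) + 1.282 × 1.032% = 1.151%.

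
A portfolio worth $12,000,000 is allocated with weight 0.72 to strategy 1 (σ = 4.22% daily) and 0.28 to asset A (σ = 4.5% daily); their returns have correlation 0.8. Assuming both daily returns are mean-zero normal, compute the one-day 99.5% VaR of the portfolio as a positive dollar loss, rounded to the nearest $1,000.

$1,272,000

σ_p² = 0.72²·4.22² + 0.28²·4.5² + 2·0.8·0.72·0.28·4.22·4.5 = 16.9449 (%²).
σ_p = √16.9449 = 4.116%.
At 99.5%, z = 2.576.
VaR = 2.576 × 4.116% = 10.603%; on $12,000,000 that is $1,272,360.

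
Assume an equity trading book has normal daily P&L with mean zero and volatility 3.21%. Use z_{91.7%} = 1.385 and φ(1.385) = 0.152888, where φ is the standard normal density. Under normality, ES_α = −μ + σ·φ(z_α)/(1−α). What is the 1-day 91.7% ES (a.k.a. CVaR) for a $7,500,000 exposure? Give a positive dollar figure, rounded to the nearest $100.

$443,500

Tail multiplier: φ(z)/(1−α) = 0.152888 / 0.083 = 1.842.
ES = 3.21% × 1.842 = 5.913%.
On $7,500,000: 0.05913 × $7,500,000 = $443,475.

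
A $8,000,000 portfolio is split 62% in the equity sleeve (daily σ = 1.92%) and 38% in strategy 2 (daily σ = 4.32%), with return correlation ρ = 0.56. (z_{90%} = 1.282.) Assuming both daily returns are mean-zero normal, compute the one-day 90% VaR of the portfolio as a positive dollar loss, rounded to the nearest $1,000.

$257,000

σ_p² = 0.62²·1.92² + 0.38²·4.32² + 2·0.56·0.62·0.38·1.92·4.32 = 6.3006 (%²).
σ_p = √6.3006 = 2.510%.
VaR = 1.282 × 2.510% = 3.218%; on $8,000,000 that is $257,440.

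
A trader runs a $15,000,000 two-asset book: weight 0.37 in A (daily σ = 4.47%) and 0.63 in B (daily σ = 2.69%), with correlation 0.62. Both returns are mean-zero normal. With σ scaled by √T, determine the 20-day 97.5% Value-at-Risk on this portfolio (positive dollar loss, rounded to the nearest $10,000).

σ_p = √(0.37²·4.47² + 0.63²·2.69² + 2·0.62·0.37·0.63·4.47·2.69) = 3.014%.
σ_{20d} = 3.014% × √20 = 13.479%.
z(97.5%) = 1.960.
VaR = 1.960 × 13.479% = 26.419%; on $15,000,000 that is $3,962,850.

$3,960,000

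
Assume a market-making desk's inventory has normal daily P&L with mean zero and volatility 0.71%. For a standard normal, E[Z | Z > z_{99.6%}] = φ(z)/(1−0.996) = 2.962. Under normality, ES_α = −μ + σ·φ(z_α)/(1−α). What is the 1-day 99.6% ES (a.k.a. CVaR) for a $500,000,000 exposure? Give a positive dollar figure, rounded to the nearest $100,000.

ES = 0.71% × 2.962 = 2.103%.
On $500,000,000: 0.02103 × $500,000,000 = $10,515,000.

$10,500,000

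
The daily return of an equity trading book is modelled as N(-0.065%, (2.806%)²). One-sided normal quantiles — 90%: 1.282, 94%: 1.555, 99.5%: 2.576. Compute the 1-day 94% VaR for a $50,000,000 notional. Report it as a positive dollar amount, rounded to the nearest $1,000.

$2,214,000

VaR = −μ + z·σ = −(-0.065%) + 1.555 × 2.806% = 4.428%.
On $50,000,000: 0.04428 × $50,000,000 = $2,214,000.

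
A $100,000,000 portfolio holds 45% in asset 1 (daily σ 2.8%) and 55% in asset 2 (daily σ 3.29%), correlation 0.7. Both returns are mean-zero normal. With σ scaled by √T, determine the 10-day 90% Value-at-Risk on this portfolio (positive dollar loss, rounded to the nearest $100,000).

$11,500,000

σ_p = √(0.45²·2.8² + 0.55²·3.29² + 2·0.7·0.45·0.55·2.8·3.29) = 2.838%.
σ_{10d} = 2.838% × √10 = 8.975%.
z(90%) = 1.282.
VaR = 1.282 × 8.975% = 11.506%; on $100,000,000 that is $11,506,000.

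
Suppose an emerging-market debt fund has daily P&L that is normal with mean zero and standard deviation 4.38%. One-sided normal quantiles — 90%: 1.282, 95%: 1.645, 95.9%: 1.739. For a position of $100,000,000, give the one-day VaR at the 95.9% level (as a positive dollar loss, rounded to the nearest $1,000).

$7,617,000

VaR = z·σ = 1.739 × 4.38% = 7.617%.
On $100,000,000: 0.07617 × $100,000,000 = $7,617,000.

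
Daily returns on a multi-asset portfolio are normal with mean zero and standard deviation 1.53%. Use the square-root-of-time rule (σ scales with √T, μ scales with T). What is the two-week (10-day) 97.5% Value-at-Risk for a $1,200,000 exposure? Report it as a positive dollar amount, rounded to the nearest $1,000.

At 97.5%, z = 1.960.
σ_{10d} = 1.53% × √10 = 4.838%.
VaR = 1.960 × 4.838% = 9.482%.
On $1,200,000: 0.09482 × $1,200,000 = $113,784.

$114,000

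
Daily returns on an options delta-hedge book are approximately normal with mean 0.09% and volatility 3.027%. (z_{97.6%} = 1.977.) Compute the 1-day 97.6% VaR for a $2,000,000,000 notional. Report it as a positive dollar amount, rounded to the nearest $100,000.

VaR = −μ + z·σ = −(0.09%) + 1.977 × 3.027% = 5.894%.
On $2,000,000,000: 0.05894 × $2,000,000,000 = $117,880,000.

$117,900,000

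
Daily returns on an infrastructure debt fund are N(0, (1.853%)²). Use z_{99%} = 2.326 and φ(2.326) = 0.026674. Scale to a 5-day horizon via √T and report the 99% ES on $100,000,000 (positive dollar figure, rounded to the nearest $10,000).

σ_{5d} = 1.853% × √5 = 4.143%.
ES multiplier = φ(z)/(1−α) = 0.026674/0.01 = 2.667.
ES = 4.143% × 2.667 = 11.049%; on $100,000,000: $11,049,000.

$11,050,000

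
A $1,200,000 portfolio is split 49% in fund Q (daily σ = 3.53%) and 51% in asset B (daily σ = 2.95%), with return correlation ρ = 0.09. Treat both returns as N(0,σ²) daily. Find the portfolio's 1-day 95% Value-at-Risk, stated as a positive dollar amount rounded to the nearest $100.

$47,200

σ_p² = 0.49²·3.53² + 0.51²·2.95² + 2·0.09·0.49·0.51·3.53·2.95 = 5.7238 (%²).
σ_p = √5.7238 = 2.392%.
At 95%, z = 1.645.
VaR = 1.645 × 2.392% = 3.935%; on $1,200,000 that is $47,220.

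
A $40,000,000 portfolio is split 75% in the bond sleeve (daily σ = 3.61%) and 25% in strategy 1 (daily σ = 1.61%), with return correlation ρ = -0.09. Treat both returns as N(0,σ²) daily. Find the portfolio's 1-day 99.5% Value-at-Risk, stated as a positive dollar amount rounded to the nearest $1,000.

σ_p² = 0.75²·3.61² + 0.25²·1.61² + 2·-0.09·0.75·0.25·3.61·1.61 = 7.2964 (%²).
σ_p = √7.2964 = 2.701%.
At 99.5%, z = 2.576.
VaR = 2.576 × 2.701% = 6.958%; on $40,000,000 that is $2,783,200.

$2,783,000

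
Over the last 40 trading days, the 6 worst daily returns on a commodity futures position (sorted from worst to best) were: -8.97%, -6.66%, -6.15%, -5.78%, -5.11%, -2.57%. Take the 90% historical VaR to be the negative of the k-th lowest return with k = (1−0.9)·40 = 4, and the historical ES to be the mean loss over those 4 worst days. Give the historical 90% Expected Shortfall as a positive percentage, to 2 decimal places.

The 4 worst returns sum to -27.56%.
ES = −(-27.56%) / 4 = 6.89%.

6.89%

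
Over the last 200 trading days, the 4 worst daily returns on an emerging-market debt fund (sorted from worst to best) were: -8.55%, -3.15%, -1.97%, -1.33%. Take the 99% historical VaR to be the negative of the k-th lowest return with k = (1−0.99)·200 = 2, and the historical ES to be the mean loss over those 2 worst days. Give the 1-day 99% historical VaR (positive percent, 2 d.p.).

k = 2; the 2nd lowest return is -3.15%, so VaR = 3.15%.

3.15%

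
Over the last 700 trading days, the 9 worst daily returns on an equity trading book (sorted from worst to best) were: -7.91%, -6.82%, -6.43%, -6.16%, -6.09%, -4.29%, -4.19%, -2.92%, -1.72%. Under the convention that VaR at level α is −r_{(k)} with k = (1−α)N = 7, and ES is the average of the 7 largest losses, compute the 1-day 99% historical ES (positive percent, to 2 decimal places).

The 7 worst returns sum to -41.89%.
ES = −(-41.89%) / 7 = 5.9842…% ≈ 5.98%.

5.98%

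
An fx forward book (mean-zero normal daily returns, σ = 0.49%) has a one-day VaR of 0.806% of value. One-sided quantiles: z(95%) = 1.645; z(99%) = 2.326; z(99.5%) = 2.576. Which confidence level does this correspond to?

Implied z = VaR/σ = 0.806 / 0.49 = 1.645.
This matches z(95%) = 1.645.

95%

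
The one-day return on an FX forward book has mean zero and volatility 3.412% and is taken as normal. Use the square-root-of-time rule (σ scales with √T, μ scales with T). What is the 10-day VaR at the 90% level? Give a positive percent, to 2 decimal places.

13.83%

At 90%, z = 1.282.
σ_{10d} = 3.412% × √10 = 10.790%.
VaR = 1.282 × 10.790% = 13.833%.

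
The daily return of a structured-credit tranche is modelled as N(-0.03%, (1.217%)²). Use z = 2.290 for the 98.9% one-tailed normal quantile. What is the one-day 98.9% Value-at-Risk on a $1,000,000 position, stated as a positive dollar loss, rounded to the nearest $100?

$28,200

VaR = −μ + z·σ = −(-0.03%) + 2.290 × 1.217% = 2.817%.
On $1,000,000: 0.02817 × $1,000,000 = $28,170.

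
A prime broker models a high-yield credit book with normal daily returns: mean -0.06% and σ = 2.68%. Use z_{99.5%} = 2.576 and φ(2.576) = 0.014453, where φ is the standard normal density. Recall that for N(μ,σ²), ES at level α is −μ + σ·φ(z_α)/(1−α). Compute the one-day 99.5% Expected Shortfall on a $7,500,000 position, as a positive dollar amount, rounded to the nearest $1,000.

Tail multiplier: φ(z)/(1−α) = 0.014453 / 0.005 = 2.891.
ES = −(-0.06%) + 2.68% × 2.891 = 7.808%.
On $7,500,000: 0.07808 × $7,500,000 = $585,600.

$586,000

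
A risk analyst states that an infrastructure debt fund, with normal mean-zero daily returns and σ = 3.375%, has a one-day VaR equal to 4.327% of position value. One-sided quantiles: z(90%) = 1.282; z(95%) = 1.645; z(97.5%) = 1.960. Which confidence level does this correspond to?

90%

Implied z = VaR/σ = 4.327 / 3.375 = 1.282.
This matches z(90%) = 1.282.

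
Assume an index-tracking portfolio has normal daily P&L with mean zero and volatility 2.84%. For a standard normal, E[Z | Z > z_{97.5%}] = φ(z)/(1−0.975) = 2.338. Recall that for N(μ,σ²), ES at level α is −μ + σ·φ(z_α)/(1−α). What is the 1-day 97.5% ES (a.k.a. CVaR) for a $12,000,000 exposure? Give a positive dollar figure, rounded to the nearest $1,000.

$797,000

ES = 2.84% × 2.338 = 6.640%.
On $12,000,000: 0.06640 × $12,000,000 = $796,800.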